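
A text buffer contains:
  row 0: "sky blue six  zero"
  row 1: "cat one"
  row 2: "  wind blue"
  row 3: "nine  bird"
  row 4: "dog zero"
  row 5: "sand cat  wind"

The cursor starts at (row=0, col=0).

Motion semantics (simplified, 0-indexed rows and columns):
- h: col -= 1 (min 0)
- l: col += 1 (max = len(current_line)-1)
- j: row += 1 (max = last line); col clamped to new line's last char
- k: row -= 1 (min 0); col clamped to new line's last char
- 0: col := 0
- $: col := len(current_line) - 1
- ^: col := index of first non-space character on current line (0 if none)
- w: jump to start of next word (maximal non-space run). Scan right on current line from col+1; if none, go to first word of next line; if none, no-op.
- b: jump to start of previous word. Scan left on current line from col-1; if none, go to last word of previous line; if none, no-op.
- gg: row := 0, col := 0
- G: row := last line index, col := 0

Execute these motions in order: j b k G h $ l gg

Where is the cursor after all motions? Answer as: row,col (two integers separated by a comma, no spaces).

Answer: 0,0

Derivation:
After 1 (j): row=1 col=0 char='c'
After 2 (b): row=0 col=14 char='z'
After 3 (k): row=0 col=14 char='z'
After 4 (G): row=5 col=0 char='s'
After 5 (h): row=5 col=0 char='s'
After 6 ($): row=5 col=13 char='d'
After 7 (l): row=5 col=13 char='d'
After 8 (gg): row=0 col=0 char='s'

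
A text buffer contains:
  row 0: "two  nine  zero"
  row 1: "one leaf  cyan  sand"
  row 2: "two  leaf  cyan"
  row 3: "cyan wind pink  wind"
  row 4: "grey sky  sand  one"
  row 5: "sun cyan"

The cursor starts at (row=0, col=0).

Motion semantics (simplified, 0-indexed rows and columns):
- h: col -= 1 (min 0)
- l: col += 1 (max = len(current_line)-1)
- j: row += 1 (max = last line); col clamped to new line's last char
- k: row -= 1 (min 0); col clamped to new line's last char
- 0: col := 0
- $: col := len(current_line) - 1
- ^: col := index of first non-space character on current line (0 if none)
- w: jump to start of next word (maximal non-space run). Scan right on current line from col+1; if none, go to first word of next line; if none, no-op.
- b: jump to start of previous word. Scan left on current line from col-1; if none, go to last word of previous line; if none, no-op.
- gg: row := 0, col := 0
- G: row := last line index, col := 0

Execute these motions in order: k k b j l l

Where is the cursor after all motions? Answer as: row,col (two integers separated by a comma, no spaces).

Answer: 1,2

Derivation:
After 1 (k): row=0 col=0 char='t'
After 2 (k): row=0 col=0 char='t'
After 3 (b): row=0 col=0 char='t'
After 4 (j): row=1 col=0 char='o'
After 5 (l): row=1 col=1 char='n'
After 6 (l): row=1 col=2 char='e'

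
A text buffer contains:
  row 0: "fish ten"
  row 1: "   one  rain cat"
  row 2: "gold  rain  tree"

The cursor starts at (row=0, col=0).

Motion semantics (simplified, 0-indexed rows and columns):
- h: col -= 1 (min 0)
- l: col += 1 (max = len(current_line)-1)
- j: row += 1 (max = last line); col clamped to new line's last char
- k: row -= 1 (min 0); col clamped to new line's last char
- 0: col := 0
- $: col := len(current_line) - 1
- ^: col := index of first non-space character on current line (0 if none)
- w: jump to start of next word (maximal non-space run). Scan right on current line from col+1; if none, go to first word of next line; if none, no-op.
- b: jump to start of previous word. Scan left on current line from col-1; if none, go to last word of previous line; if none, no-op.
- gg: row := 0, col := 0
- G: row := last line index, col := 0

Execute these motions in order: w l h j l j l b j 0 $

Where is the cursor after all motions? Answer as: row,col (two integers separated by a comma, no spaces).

Answer: 2,15

Derivation:
After 1 (w): row=0 col=5 char='t'
After 2 (l): row=0 col=6 char='e'
After 3 (h): row=0 col=5 char='t'
After 4 (j): row=1 col=5 char='e'
After 5 (l): row=1 col=6 char='_'
After 6 (j): row=2 col=6 char='r'
After 7 (l): row=2 col=7 char='a'
After 8 (b): row=2 col=6 char='r'
After 9 (j): row=2 col=6 char='r'
After 10 (0): row=2 col=0 char='g'
After 11 ($): row=2 col=15 char='e'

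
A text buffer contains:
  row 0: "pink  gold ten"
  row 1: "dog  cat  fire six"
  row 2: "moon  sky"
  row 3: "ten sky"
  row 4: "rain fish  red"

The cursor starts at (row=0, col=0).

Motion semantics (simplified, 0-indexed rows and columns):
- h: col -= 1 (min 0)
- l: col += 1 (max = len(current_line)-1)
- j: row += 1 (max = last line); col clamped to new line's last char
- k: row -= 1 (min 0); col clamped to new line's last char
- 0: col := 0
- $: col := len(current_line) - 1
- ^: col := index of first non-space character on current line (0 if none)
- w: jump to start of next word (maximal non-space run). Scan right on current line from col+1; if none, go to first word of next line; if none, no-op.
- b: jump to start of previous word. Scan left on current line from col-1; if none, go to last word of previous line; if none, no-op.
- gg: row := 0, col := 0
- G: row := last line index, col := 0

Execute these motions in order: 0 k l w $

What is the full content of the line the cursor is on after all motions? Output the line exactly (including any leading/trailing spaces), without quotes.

After 1 (0): row=0 col=0 char='p'
After 2 (k): row=0 col=0 char='p'
After 3 (l): row=0 col=1 char='i'
After 4 (w): row=0 col=6 char='g'
After 5 ($): row=0 col=13 char='n'

Answer: pink  gold ten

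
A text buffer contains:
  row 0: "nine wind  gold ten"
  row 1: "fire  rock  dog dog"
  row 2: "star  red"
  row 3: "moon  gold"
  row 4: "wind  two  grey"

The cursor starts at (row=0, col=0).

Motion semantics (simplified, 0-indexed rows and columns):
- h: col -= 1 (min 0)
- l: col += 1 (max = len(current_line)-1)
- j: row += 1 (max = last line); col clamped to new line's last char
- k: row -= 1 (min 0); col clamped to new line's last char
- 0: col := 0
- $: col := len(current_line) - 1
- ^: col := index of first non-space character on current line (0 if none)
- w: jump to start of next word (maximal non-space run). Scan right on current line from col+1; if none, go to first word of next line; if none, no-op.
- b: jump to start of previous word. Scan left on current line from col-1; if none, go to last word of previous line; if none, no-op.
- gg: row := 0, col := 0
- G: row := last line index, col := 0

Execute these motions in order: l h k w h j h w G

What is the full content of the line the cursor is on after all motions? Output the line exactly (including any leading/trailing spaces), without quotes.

After 1 (l): row=0 col=1 char='i'
After 2 (h): row=0 col=0 char='n'
After 3 (k): row=0 col=0 char='n'
After 4 (w): row=0 col=5 char='w'
After 5 (h): row=0 col=4 char='_'
After 6 (j): row=1 col=4 char='_'
After 7 (h): row=1 col=3 char='e'
After 8 (w): row=1 col=6 char='r'
After 9 (G): row=4 col=0 char='w'

Answer: wind  two  grey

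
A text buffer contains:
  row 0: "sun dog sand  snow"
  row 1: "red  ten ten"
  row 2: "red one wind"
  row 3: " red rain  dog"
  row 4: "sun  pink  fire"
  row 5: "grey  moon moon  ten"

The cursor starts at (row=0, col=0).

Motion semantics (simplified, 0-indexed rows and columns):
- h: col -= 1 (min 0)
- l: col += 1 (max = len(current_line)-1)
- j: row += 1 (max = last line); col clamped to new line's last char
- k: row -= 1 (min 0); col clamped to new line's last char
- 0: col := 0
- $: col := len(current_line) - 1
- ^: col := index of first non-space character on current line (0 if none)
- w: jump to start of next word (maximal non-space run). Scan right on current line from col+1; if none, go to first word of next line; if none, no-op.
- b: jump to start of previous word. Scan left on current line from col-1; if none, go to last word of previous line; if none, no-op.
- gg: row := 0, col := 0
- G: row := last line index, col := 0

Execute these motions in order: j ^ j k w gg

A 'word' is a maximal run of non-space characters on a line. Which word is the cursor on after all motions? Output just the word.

After 1 (j): row=1 col=0 char='r'
After 2 (^): row=1 col=0 char='r'
After 3 (j): row=2 col=0 char='r'
After 4 (k): row=1 col=0 char='r'
After 5 (w): row=1 col=5 char='t'
After 6 (gg): row=0 col=0 char='s'

Answer: sun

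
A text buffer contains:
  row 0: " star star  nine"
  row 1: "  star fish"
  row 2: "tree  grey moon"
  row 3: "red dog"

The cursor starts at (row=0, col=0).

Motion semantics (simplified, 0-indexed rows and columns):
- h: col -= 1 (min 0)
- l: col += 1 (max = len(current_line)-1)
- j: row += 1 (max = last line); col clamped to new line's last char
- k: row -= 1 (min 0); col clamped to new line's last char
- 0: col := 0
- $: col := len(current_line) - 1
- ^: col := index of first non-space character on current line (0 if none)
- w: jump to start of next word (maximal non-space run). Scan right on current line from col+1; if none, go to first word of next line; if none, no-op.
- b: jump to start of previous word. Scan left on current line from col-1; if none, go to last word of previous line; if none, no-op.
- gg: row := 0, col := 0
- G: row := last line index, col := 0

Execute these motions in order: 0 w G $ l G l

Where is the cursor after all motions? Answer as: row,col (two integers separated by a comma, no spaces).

After 1 (0): row=0 col=0 char='_'
After 2 (w): row=0 col=1 char='s'
After 3 (G): row=3 col=0 char='r'
After 4 ($): row=3 col=6 char='g'
After 5 (l): row=3 col=6 char='g'
After 6 (G): row=3 col=0 char='r'
After 7 (l): row=3 col=1 char='e'

Answer: 3,1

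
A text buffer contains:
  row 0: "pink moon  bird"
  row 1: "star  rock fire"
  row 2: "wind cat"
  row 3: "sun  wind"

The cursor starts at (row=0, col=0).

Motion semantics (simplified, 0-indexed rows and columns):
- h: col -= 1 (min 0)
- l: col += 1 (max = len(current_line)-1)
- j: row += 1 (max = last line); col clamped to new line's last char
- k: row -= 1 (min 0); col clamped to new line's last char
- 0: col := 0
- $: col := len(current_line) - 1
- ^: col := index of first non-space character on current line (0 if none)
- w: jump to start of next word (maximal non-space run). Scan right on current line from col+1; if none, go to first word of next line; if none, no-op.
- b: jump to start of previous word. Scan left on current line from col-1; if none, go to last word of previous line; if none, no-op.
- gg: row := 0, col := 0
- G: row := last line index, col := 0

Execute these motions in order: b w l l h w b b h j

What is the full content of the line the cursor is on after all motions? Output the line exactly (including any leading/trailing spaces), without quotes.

After 1 (b): row=0 col=0 char='p'
After 2 (w): row=0 col=5 char='m'
After 3 (l): row=0 col=6 char='o'
After 4 (l): row=0 col=7 char='o'
After 5 (h): row=0 col=6 char='o'
After 6 (w): row=0 col=11 char='b'
After 7 (b): row=0 col=5 char='m'
After 8 (b): row=0 col=0 char='p'
After 9 (h): row=0 col=0 char='p'
After 10 (j): row=1 col=0 char='s'

Answer: star  rock fire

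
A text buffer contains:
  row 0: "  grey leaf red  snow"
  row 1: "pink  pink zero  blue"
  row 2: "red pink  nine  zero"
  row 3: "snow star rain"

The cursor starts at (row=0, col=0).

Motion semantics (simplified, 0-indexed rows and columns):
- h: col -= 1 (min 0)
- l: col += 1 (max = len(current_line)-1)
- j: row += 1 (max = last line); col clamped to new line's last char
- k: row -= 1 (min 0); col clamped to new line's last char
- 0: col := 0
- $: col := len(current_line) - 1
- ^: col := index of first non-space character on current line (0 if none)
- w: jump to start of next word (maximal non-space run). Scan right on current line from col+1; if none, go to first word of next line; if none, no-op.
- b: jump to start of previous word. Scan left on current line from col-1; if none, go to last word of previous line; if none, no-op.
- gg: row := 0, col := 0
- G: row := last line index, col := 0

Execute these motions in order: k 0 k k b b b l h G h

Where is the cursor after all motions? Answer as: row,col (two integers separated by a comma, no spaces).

After 1 (k): row=0 col=0 char='_'
After 2 (0): row=0 col=0 char='_'
After 3 (k): row=0 col=0 char='_'
After 4 (k): row=0 col=0 char='_'
After 5 (b): row=0 col=0 char='_'
After 6 (b): row=0 col=0 char='_'
After 7 (b): row=0 col=0 char='_'
After 8 (l): row=0 col=1 char='_'
After 9 (h): row=0 col=0 char='_'
After 10 (G): row=3 col=0 char='s'
After 11 (h): row=3 col=0 char='s'

Answer: 3,0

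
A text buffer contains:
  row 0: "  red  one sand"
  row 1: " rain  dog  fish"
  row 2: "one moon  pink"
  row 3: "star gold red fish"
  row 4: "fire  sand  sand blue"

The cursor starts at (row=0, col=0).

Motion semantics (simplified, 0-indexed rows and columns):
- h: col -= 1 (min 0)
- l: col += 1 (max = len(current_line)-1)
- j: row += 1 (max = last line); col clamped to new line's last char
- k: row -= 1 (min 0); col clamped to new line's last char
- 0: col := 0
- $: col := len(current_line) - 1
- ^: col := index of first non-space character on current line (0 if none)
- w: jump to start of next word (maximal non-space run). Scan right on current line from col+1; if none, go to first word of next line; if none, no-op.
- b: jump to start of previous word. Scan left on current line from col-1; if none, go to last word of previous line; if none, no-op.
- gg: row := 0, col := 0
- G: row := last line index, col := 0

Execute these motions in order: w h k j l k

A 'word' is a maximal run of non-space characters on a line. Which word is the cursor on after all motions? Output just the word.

After 1 (w): row=0 col=2 char='r'
After 2 (h): row=0 col=1 char='_'
After 3 (k): row=0 col=1 char='_'
After 4 (j): row=1 col=1 char='r'
After 5 (l): row=1 col=2 char='a'
After 6 (k): row=0 col=2 char='r'

Answer: red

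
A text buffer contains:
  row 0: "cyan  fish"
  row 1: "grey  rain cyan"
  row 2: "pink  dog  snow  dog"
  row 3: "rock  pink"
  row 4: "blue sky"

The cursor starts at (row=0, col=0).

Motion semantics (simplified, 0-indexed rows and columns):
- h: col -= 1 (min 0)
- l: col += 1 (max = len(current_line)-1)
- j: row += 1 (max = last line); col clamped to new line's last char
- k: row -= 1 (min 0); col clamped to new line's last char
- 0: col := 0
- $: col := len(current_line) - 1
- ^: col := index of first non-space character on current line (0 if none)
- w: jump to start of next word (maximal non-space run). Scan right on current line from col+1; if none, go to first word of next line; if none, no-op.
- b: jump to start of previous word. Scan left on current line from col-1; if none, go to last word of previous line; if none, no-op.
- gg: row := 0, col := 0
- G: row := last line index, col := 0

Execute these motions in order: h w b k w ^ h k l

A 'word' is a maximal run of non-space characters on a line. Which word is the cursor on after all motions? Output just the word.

After 1 (h): row=0 col=0 char='c'
After 2 (w): row=0 col=6 char='f'
After 3 (b): row=0 col=0 char='c'
After 4 (k): row=0 col=0 char='c'
After 5 (w): row=0 col=6 char='f'
After 6 (^): row=0 col=0 char='c'
After 7 (h): row=0 col=0 char='c'
After 8 (k): row=0 col=0 char='c'
After 9 (l): row=0 col=1 char='y'

Answer: cyan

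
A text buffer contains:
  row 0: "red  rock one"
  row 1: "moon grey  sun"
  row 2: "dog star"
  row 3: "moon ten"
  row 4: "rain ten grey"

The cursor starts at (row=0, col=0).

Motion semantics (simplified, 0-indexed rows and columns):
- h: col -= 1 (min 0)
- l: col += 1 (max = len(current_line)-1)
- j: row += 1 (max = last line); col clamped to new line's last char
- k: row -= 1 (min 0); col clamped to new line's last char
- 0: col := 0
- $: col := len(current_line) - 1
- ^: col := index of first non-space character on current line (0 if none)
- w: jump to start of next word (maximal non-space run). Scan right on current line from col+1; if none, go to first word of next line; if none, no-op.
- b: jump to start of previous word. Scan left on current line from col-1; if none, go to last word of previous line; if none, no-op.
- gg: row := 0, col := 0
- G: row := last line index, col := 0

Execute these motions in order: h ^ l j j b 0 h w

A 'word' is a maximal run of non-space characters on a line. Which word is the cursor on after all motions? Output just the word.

Answer: star

Derivation:
After 1 (h): row=0 col=0 char='r'
After 2 (^): row=0 col=0 char='r'
After 3 (l): row=0 col=1 char='e'
After 4 (j): row=1 col=1 char='o'
After 5 (j): row=2 col=1 char='o'
After 6 (b): row=2 col=0 char='d'
After 7 (0): row=2 col=0 char='d'
After 8 (h): row=2 col=0 char='d'
After 9 (w): row=2 col=4 char='s'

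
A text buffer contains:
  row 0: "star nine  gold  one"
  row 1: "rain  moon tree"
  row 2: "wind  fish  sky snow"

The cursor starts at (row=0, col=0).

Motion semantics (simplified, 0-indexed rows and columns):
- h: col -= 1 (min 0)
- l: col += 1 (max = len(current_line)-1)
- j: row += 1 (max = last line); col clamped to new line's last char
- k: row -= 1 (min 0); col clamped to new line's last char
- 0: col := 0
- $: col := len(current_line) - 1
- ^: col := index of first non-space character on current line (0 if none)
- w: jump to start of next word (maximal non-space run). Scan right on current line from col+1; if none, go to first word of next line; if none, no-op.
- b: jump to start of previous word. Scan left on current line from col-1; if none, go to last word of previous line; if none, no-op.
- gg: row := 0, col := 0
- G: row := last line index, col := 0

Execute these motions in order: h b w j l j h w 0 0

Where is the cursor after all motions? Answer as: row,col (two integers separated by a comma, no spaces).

Answer: 2,0

Derivation:
After 1 (h): row=0 col=0 char='s'
After 2 (b): row=0 col=0 char='s'
After 3 (w): row=0 col=5 char='n'
After 4 (j): row=1 col=5 char='_'
After 5 (l): row=1 col=6 char='m'
After 6 (j): row=2 col=6 char='f'
After 7 (h): row=2 col=5 char='_'
After 8 (w): row=2 col=6 char='f'
After 9 (0): row=2 col=0 char='w'
After 10 (0): row=2 col=0 char='w'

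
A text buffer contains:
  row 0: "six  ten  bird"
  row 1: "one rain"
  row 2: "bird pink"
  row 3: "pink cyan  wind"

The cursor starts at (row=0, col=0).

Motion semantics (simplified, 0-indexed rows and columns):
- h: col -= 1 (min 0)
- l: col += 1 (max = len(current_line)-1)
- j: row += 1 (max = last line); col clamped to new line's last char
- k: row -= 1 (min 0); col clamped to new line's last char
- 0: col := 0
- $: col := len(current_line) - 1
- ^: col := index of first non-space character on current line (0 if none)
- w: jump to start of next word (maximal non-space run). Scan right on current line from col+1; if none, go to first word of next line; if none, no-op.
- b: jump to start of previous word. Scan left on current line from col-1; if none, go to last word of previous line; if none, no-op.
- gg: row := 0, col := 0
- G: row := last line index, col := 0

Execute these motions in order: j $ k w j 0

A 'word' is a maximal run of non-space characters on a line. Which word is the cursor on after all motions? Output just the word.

Answer: one

Derivation:
After 1 (j): row=1 col=0 char='o'
After 2 ($): row=1 col=7 char='n'
After 3 (k): row=0 col=7 char='n'
After 4 (w): row=0 col=10 char='b'
After 5 (j): row=1 col=7 char='n'
After 6 (0): row=1 col=0 char='o'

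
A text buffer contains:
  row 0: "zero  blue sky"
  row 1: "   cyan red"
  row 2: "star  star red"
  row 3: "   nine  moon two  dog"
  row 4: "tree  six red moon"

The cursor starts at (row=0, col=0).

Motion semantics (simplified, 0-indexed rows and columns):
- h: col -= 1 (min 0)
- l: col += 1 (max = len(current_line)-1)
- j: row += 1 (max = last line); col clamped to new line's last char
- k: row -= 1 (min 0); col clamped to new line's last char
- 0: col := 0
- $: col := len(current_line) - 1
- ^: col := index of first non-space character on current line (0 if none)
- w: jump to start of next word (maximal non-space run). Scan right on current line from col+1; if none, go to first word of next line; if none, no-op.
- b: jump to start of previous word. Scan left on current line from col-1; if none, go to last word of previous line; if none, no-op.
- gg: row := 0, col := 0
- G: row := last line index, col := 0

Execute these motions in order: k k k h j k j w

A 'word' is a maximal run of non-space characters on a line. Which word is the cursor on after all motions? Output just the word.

After 1 (k): row=0 col=0 char='z'
After 2 (k): row=0 col=0 char='z'
After 3 (k): row=0 col=0 char='z'
After 4 (h): row=0 col=0 char='z'
After 5 (j): row=1 col=0 char='_'
After 6 (k): row=0 col=0 char='z'
After 7 (j): row=1 col=0 char='_'
After 8 (w): row=1 col=3 char='c'

Answer: cyan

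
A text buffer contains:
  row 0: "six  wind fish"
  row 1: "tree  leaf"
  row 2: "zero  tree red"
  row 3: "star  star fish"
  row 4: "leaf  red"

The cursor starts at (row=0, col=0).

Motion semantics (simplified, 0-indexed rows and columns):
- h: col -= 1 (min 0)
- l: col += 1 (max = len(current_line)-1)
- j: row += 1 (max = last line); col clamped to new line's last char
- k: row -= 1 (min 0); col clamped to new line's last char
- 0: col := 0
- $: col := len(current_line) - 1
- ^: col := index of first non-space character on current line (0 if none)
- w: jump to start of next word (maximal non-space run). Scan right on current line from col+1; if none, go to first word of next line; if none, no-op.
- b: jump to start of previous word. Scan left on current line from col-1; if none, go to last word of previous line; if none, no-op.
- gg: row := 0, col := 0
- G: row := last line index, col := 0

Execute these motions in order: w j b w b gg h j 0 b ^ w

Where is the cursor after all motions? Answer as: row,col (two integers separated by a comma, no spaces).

After 1 (w): row=0 col=5 char='w'
After 2 (j): row=1 col=5 char='_'
After 3 (b): row=1 col=0 char='t'
After 4 (w): row=1 col=6 char='l'
After 5 (b): row=1 col=0 char='t'
After 6 (gg): row=0 col=0 char='s'
After 7 (h): row=0 col=0 char='s'
After 8 (j): row=1 col=0 char='t'
After 9 (0): row=1 col=0 char='t'
After 10 (b): row=0 col=10 char='f'
After 11 (^): row=0 col=0 char='s'
After 12 (w): row=0 col=5 char='w'

Answer: 0,5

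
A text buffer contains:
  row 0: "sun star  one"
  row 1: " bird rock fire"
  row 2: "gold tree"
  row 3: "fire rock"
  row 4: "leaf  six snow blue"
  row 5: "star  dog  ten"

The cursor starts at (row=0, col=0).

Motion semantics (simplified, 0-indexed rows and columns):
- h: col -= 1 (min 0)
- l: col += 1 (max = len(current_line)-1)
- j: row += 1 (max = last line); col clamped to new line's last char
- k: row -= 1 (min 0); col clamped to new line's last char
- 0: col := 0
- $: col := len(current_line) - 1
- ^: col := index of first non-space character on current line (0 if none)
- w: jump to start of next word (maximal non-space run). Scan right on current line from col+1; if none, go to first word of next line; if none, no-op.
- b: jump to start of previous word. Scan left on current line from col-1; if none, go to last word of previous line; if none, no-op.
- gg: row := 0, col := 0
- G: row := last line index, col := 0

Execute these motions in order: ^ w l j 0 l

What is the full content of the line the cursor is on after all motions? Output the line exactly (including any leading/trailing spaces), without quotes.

After 1 (^): row=0 col=0 char='s'
After 2 (w): row=0 col=4 char='s'
After 3 (l): row=0 col=5 char='t'
After 4 (j): row=1 col=5 char='_'
After 5 (0): row=1 col=0 char='_'
After 6 (l): row=1 col=1 char='b'

Answer:  bird rock fire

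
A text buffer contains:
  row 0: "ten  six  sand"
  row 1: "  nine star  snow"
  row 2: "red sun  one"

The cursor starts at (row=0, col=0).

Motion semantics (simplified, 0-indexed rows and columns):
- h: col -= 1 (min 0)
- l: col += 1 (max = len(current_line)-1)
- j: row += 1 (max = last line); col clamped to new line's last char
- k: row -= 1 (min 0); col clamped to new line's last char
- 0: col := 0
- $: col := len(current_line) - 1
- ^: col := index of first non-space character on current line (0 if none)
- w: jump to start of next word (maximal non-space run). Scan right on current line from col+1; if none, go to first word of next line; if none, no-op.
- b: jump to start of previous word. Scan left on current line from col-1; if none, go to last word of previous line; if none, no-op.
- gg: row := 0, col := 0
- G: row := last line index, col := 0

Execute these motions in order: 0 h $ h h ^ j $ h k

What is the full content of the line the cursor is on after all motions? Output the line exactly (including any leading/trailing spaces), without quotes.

Answer: ten  six  sand

Derivation:
After 1 (0): row=0 col=0 char='t'
After 2 (h): row=0 col=0 char='t'
After 3 ($): row=0 col=13 char='d'
After 4 (h): row=0 col=12 char='n'
After 5 (h): row=0 col=11 char='a'
After 6 (^): row=0 col=0 char='t'
After 7 (j): row=1 col=0 char='_'
After 8 ($): row=1 col=16 char='w'
After 9 (h): row=1 col=15 char='o'
After 10 (k): row=0 col=13 char='d'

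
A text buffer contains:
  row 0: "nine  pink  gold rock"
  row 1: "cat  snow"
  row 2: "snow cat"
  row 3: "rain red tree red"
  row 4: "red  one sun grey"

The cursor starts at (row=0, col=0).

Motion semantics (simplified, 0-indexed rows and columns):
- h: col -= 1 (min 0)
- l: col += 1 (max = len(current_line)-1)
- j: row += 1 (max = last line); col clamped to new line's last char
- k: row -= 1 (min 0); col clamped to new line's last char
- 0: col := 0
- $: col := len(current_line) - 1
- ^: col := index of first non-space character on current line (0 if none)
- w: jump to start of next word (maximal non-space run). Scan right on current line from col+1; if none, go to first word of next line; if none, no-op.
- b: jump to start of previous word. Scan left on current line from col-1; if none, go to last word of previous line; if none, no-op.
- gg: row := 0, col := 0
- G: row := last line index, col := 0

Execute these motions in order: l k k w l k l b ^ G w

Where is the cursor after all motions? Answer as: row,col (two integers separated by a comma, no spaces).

After 1 (l): row=0 col=1 char='i'
After 2 (k): row=0 col=1 char='i'
After 3 (k): row=0 col=1 char='i'
After 4 (w): row=0 col=6 char='p'
After 5 (l): row=0 col=7 char='i'
After 6 (k): row=0 col=7 char='i'
After 7 (l): row=0 col=8 char='n'
After 8 (b): row=0 col=6 char='p'
After 9 (^): row=0 col=0 char='n'
After 10 (G): row=4 col=0 char='r'
After 11 (w): row=4 col=5 char='o'

Answer: 4,5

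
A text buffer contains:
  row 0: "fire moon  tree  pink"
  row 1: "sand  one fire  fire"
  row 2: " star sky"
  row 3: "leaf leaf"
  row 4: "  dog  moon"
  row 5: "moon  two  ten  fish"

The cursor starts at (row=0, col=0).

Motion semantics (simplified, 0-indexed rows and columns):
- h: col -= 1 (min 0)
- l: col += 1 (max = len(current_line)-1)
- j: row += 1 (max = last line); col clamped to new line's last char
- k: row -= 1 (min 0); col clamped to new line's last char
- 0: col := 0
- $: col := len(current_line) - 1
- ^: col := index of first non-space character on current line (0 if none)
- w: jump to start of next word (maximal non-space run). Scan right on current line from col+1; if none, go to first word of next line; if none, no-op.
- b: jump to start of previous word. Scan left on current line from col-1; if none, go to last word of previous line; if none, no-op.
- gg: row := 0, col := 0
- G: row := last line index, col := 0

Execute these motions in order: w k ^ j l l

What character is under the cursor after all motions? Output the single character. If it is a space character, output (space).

After 1 (w): row=0 col=5 char='m'
After 2 (k): row=0 col=5 char='m'
After 3 (^): row=0 col=0 char='f'
After 4 (j): row=1 col=0 char='s'
After 5 (l): row=1 col=1 char='a'
After 6 (l): row=1 col=2 char='n'

Answer: n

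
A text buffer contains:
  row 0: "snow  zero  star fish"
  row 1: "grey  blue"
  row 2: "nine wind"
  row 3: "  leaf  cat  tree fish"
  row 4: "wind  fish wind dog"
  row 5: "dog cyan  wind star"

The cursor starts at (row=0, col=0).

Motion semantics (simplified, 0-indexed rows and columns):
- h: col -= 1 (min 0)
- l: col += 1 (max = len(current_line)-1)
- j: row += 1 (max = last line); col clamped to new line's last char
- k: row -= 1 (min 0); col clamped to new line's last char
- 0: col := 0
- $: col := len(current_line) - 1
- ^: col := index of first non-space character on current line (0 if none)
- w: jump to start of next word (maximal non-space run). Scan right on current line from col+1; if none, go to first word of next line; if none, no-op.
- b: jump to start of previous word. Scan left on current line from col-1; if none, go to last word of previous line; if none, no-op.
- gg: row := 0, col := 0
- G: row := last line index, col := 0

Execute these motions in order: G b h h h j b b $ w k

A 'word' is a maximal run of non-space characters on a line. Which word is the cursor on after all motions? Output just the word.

Answer: dog

Derivation:
After 1 (G): row=5 col=0 char='d'
After 2 (b): row=4 col=16 char='d'
After 3 (h): row=4 col=15 char='_'
After 4 (h): row=4 col=14 char='d'
After 5 (h): row=4 col=13 char='n'
After 6 (j): row=5 col=13 char='d'
After 7 (b): row=5 col=10 char='w'
After 8 (b): row=5 col=4 char='c'
After 9 ($): row=5 col=18 char='r'
After 10 (w): row=5 col=18 char='r'
After 11 (k): row=4 col=18 char='g'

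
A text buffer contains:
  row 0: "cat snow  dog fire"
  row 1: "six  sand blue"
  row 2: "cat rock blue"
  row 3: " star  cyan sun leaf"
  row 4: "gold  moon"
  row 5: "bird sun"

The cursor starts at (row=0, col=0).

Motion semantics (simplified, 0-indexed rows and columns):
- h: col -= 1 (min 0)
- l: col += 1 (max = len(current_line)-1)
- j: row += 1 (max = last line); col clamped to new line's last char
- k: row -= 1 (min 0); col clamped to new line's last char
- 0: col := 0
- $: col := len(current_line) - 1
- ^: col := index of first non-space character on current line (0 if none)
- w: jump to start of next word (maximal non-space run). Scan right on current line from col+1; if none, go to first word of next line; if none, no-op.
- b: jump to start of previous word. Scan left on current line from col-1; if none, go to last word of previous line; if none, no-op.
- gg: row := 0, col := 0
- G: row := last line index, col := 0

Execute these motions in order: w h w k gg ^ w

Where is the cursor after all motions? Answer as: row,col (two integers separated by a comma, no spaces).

Answer: 0,4

Derivation:
After 1 (w): row=0 col=4 char='s'
After 2 (h): row=0 col=3 char='_'
After 3 (w): row=0 col=4 char='s'
After 4 (k): row=0 col=4 char='s'
After 5 (gg): row=0 col=0 char='c'
After 6 (^): row=0 col=0 char='c'
After 7 (w): row=0 col=4 char='s'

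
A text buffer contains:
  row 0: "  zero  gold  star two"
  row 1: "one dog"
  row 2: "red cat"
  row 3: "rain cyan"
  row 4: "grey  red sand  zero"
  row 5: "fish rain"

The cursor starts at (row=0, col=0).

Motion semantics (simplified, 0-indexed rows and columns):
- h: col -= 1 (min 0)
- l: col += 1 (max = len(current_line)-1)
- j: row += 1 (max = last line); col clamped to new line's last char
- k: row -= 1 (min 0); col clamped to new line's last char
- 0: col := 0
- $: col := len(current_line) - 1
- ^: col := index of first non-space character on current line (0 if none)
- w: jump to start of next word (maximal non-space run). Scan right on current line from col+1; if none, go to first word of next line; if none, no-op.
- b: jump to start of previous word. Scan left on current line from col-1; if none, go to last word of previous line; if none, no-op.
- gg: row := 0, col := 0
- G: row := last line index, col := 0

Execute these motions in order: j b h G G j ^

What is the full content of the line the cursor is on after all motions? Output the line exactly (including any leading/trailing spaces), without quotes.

After 1 (j): row=1 col=0 char='o'
After 2 (b): row=0 col=19 char='t'
After 3 (h): row=0 col=18 char='_'
After 4 (G): row=5 col=0 char='f'
After 5 (G): row=5 col=0 char='f'
After 6 (j): row=5 col=0 char='f'
After 7 (^): row=5 col=0 char='f'

Answer: fish rain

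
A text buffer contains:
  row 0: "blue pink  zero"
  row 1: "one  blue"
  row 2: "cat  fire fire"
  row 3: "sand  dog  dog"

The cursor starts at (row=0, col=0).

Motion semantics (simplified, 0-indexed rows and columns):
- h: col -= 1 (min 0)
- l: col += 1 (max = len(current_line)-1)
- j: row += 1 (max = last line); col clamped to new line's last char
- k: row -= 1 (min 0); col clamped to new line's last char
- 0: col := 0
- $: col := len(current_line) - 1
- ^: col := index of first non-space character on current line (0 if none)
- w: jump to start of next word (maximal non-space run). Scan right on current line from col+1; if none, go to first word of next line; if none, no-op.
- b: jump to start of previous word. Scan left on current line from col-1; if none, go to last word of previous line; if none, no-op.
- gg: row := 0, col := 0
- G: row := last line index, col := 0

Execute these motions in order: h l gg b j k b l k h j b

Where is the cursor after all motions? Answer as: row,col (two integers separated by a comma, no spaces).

After 1 (h): row=0 col=0 char='b'
After 2 (l): row=0 col=1 char='l'
After 3 (gg): row=0 col=0 char='b'
After 4 (b): row=0 col=0 char='b'
After 5 (j): row=1 col=0 char='o'
After 6 (k): row=0 col=0 char='b'
After 7 (b): row=0 col=0 char='b'
After 8 (l): row=0 col=1 char='l'
After 9 (k): row=0 col=1 char='l'
After 10 (h): row=0 col=0 char='b'
After 11 (j): row=1 col=0 char='o'
After 12 (b): row=0 col=11 char='z'

Answer: 0,11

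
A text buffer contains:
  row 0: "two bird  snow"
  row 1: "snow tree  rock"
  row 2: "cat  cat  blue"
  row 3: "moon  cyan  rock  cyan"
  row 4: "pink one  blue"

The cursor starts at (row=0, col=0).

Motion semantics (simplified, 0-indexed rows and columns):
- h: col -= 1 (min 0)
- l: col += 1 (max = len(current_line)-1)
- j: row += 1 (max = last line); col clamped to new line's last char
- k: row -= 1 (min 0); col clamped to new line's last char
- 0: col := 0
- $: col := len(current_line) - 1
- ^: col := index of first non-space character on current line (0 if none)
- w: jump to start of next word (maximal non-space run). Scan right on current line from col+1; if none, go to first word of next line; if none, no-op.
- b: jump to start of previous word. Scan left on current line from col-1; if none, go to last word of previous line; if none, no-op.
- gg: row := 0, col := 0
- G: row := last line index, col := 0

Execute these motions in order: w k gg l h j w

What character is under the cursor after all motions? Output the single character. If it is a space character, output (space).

Answer: t

Derivation:
After 1 (w): row=0 col=4 char='b'
After 2 (k): row=0 col=4 char='b'
After 3 (gg): row=0 col=0 char='t'
After 4 (l): row=0 col=1 char='w'
After 5 (h): row=0 col=0 char='t'
After 6 (j): row=1 col=0 char='s'
After 7 (w): row=1 col=5 char='t'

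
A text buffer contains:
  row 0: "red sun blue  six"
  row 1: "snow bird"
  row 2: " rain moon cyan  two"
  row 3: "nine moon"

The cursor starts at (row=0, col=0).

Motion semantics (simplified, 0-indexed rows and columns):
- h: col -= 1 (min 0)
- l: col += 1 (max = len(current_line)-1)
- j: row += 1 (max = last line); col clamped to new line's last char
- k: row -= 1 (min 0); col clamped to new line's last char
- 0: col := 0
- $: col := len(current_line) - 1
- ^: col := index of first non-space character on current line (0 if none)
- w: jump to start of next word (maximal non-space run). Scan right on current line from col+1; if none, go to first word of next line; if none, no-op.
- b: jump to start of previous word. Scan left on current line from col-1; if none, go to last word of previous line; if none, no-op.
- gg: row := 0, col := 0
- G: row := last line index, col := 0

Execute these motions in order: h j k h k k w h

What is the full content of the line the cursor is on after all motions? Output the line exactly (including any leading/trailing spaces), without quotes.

Answer: red sun blue  six

Derivation:
After 1 (h): row=0 col=0 char='r'
After 2 (j): row=1 col=0 char='s'
After 3 (k): row=0 col=0 char='r'
After 4 (h): row=0 col=0 char='r'
After 5 (k): row=0 col=0 char='r'
After 6 (k): row=0 col=0 char='r'
After 7 (w): row=0 col=4 char='s'
After 8 (h): row=0 col=3 char='_'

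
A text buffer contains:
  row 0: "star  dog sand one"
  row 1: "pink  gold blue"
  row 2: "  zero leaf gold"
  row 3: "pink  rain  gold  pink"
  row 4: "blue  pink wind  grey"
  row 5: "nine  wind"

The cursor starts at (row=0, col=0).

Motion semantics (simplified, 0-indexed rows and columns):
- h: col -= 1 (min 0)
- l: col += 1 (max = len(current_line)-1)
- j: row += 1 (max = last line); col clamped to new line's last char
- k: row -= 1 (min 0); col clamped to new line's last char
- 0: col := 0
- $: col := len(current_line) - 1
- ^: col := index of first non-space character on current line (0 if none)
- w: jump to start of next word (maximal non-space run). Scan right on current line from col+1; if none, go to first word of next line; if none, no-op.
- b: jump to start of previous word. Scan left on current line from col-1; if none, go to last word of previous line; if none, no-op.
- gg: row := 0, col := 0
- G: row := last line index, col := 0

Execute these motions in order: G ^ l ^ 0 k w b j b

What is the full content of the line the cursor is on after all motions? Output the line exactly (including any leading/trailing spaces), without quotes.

Answer: blue  pink wind  grey

Derivation:
After 1 (G): row=5 col=0 char='n'
After 2 (^): row=5 col=0 char='n'
After 3 (l): row=5 col=1 char='i'
After 4 (^): row=5 col=0 char='n'
After 5 (0): row=5 col=0 char='n'
After 6 (k): row=4 col=0 char='b'
After 7 (w): row=4 col=6 char='p'
After 8 (b): row=4 col=0 char='b'
After 9 (j): row=5 col=0 char='n'
After 10 (b): row=4 col=17 char='g'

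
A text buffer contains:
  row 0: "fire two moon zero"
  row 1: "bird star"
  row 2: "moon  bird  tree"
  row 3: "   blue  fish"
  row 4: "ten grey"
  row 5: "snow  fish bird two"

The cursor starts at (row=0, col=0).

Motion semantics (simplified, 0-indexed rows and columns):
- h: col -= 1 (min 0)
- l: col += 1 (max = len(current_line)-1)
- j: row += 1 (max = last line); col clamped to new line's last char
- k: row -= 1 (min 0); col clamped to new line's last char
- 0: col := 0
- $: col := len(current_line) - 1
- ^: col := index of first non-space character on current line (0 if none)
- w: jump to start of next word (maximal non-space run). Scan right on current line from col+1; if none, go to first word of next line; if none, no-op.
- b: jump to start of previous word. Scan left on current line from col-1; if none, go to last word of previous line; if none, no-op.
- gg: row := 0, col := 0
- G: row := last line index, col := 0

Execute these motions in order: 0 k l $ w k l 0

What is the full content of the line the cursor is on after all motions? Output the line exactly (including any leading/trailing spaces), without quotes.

After 1 (0): row=0 col=0 char='f'
After 2 (k): row=0 col=0 char='f'
After 3 (l): row=0 col=1 char='i'
After 4 ($): row=0 col=17 char='o'
After 5 (w): row=1 col=0 char='b'
After 6 (k): row=0 col=0 char='f'
After 7 (l): row=0 col=1 char='i'
After 8 (0): row=0 col=0 char='f'

Answer: fire two moon zero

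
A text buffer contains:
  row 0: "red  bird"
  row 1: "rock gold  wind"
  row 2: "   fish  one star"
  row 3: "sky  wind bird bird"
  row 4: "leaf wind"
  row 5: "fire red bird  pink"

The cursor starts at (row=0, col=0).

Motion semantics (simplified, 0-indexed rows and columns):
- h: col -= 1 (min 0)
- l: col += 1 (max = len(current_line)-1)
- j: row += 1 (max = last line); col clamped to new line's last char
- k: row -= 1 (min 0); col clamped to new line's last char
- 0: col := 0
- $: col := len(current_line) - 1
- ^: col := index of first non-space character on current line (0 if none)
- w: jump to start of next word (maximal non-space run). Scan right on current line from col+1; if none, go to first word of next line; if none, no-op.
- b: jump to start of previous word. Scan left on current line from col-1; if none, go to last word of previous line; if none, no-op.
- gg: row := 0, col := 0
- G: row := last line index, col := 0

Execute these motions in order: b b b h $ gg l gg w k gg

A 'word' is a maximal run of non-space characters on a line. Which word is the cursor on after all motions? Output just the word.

After 1 (b): row=0 col=0 char='r'
After 2 (b): row=0 col=0 char='r'
After 3 (b): row=0 col=0 char='r'
After 4 (h): row=0 col=0 char='r'
After 5 ($): row=0 col=8 char='d'
After 6 (gg): row=0 col=0 char='r'
After 7 (l): row=0 col=1 char='e'
After 8 (gg): row=0 col=0 char='r'
After 9 (w): row=0 col=5 char='b'
After 10 (k): row=0 col=5 char='b'
After 11 (gg): row=0 col=0 char='r'

Answer: red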